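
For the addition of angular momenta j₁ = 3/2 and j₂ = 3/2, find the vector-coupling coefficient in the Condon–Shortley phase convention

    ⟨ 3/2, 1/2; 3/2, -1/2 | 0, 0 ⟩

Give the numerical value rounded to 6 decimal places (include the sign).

triangle: 3!×0!×0!/4! = 6/24
(j±m)!: 2!×1!×1!×2!×0!×0! = 4
prefactor² = (2J+1)×Δ×N² = 1
  k=1: −1/(1!×2!×0!×0!×0!×0!) = -1/2
Σ = -1/2  ⇒  CG² = 1×(-1/2)² = 1/4
CG = −√(1/4) = -0.500000

-0.500000  (= −√(1/4))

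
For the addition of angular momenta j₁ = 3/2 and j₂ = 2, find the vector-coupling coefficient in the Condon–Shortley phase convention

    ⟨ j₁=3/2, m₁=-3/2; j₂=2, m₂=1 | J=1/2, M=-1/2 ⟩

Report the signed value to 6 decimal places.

√[2·3!0!1!/5! · 0!3!3!1!0!1!] = √(18/5)
  +(−1)^3/∏(3,0,0,0,0,1)! = -1/6  (running -1/6)
⟨..|..⟩ = √(18/5)·(-1/6) = -0.316228

-0.316228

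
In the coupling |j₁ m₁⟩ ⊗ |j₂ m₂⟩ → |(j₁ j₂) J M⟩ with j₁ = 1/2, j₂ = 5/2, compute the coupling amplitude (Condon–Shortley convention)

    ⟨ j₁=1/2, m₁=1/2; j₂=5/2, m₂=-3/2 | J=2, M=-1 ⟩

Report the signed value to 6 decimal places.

+0.816497  (= +√(2/3))

j₁+j₂−J=1  J+j₁−j₂=0  J−j₁+j₂=4  j₁+j₂+J+1=6
(j₁±m₁, j₂±m₂, J±M) = (1,0,1,4,1,3)
P² = 24
sum k=0..0:
  [0] +1/6 = 1/6
S = 1/6
C² = P²·S² = 2/3 ; C = +0.816497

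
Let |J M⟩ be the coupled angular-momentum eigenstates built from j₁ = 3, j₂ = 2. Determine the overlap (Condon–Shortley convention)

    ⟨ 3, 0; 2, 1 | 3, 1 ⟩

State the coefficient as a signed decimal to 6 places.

-0.182574

√[7·2!4!2!/9! · 3!3!3!1!4!2!] = √(96/5)
  +(−1)^1/∏(1,1,2,2,2,0)! = -1/8  (running -1/8)
  +(−1)^2/∏(2,0,1,1,3,1)! = 1/12  (running -1/24)
⟨..|..⟩ = √(96/5)·(-1/24) = -0.182574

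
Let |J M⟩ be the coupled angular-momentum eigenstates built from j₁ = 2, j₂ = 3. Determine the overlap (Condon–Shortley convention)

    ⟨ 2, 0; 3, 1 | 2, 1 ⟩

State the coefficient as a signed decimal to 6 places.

j₁+j₂−J=3  J+j₁−j₂=1  J−j₁+j₂=3  j₁+j₂+J+1=8
(j₁±m₁, j₂±m₂, J±M) = (2,2,4,2,3,1)
P² = 36/7
sum k=1..2:
  [1] −1/12 = -1/12
  [2] +1/4 = 1/4
S = 1/6
C² = P²·S² = 1/7 ; C = +0.377964

+0.377964  (= +√(1/7))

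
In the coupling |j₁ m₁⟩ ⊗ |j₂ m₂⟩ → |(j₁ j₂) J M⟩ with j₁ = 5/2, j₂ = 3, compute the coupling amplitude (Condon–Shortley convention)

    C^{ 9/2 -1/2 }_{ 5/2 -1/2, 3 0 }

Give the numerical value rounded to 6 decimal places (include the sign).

√[10·1!4!5!/11! · 2!3!3!3!4!5!] = √(69120/77)
  +(−1)^0/∏(0,1,3,3,1,2)! = 1/72  (running 1/72)
  +(−1)^1/∏(1,0,2,2,2,3)! = -1/48  (running -1/144)
⟨..|..⟩ = √(69120/77)·(-1/144) = -0.208063

-0.208063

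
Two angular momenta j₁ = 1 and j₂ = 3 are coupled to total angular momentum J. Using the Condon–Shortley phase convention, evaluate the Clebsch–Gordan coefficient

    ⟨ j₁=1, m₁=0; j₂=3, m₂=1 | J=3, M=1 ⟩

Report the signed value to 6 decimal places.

triangle: 1!·1!·5!/8! = 120/40320
(j±m)!: 1!·1!·4!·2!·4!·2! = 2304
prefactor² = (2J+1)·Δ·N² = 48
  k=0: +1/(0!·1!·1!·4!·0!·1!) = 1/24
  k=1: −1/(1!·0!·0!·3!·1!·2!) = -1/12
Σ = -1/24  ⇒  CG² = 48·(-1/24)² = 1/12
CG = −√(1/12) = -0.288675

−√(1/12) ≈ -0.288675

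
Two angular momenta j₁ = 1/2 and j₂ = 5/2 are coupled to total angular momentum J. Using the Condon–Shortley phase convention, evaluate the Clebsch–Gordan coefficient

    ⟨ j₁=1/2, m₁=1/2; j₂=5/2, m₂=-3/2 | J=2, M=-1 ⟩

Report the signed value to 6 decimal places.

+0.816497

j₁+j₂−J=1  J+j₁−j₂=0  J−j₁+j₂=4  j₁+j₂+J+1=6
(j₁±m₁, j₂±m₂, J±M) = (1,0,1,4,1,3)
P² = 24
sum k=0..0:
  [0] +1/6 = 1/6
S = 1/6
C² = P²·S² = 2/3 ; C = +0.816497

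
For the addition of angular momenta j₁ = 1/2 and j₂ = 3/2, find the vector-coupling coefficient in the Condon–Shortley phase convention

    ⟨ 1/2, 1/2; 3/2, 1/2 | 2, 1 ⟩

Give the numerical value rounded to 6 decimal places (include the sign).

√[5·0!1!3!/5! · 1!0!2!1!3!1!] = √(3)
  +(−1)^0/∏(0,0,0,2,1,1)! = 1/2  (running 1/2)
⟨..|..⟩ = √(3)·(1/2) = +0.866025

+0.866025  (= +√(3/4))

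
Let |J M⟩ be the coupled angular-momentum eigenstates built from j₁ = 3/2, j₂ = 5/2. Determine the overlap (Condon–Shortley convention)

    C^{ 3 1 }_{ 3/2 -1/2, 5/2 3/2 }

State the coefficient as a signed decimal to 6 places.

√[7·1!2!4!/8! · 1!2!4!1!4!2!] = √(96/5)
  +(−1)^0/∏(0,1,2,4,0,0)! = 1/48  (running 1/48)
  +(−1)^1/∏(1,0,1,3,1,1)! = -1/6  (running -7/48)
⟨..|..⟩ = √(96/5)·(-7/48) = -0.639010

-0.639010  (= −√(49/120))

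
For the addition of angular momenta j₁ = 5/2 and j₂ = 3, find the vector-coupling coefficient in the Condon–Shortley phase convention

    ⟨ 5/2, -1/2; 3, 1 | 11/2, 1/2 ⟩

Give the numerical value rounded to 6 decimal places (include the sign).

+√(25/77) ≈ +0.569803

√[12·0!5!6!/12! · 2!3!4!2!6!5!] = √(8294400/77)
  +(−1)^0/∏(0,0,3,4,2,2)! = 1/576  (running 1/576)
⟨..|..⟩ = √(8294400/77)·(1/576) = +0.569803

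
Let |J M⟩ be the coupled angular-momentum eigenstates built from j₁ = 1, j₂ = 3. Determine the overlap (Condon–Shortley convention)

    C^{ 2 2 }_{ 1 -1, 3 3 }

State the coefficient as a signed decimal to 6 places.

j₁+j₂−J=2  J+j₁−j₂=0  J−j₁+j₂=4  j₁+j₂+J+1=7
(j₁±m₁, j₂±m₂, J±M) = (0,2,6,0,4,0)
P² = 11520/7
sum k=2..2:
  [2] +1/48 = 1/48
S = 1/48
C² = P²·S² = 5/7 ; C = +0.845154

+√(5/7) ≈ +0.845154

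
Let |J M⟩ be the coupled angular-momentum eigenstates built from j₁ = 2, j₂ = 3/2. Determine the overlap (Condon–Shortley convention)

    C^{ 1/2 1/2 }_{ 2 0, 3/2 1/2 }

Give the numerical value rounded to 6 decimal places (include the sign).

triangle: 3!·1!·0!/5! = 6/120
(j±m)!: 2!·2!·2!·1!·1!·0! = 8
prefactor² = (2J+1)·Δ·N² = 4/5
  k=2: +1/(2!·1!·0!·0!·1!·0!) = 1/2
Σ = 1/2  ⇒  CG² = 4/5·1/2² = 1/5
CG = +√(1/5) = +0.447214

+0.447214  (= +√(1/5))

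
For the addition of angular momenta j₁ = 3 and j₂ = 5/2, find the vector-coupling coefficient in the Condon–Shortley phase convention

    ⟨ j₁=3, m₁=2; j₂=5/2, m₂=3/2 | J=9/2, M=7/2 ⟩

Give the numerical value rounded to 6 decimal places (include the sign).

+√(1/99) = +0.100504

j₁+j₂−J=1  J+j₁−j₂=5  J−j₁+j₂=4  j₁+j₂+J+1=11
(j₁±m₁, j₂±m₂, J±M) = (5,1,4,1,8,1)
P² = 921600/11
sum k=0..1:
  [0] +1/576 = 1/576
  [1] −1/720 = -1/720
S = 1/2880
C² = P²·S² = 1/99 ; C = +0.100504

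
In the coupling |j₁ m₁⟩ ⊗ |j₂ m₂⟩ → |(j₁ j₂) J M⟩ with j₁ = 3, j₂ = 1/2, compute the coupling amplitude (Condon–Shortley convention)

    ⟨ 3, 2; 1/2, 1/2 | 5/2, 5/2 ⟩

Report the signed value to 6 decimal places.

−√(1/7) ≈ -0.377964

triangle: 1!·5!·0!/7! = 120/5040
(j±m)!: 5!·1!·1!·0!·5!·0! = 14400
prefactor² = (2J+1)·Δ·N² = 14400/7
  k=1: −1/(1!·0!·0!·0!·5!·0!) = -1/120
Σ = -1/120  ⇒  CG² = 14400/7·(-1/120)² = 1/7
CG = −√(1/7) = -0.377964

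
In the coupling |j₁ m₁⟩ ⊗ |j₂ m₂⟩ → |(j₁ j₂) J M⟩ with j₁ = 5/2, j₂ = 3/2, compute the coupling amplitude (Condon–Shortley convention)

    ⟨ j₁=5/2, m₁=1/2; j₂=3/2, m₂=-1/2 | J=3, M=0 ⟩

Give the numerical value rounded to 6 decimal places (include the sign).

+√(1/5) = +0.447214

triangle: 1!×4!×2!/8! = 48/40320
(j±m)!: 3!×2!×1!×2!×3!×3! = 864
prefactor² = (2J+1)×Δ×N² = 36/5
  k=0: +1/(0!×1!×2!×1!×2!×1!) = 1/4
  k=1: −1/(1!×0!×1!×0!×3!×2!) = -1/12
Σ = 1/6  ⇒  CG² = 36/5×1/6² = 1/5
CG = +√(1/5) = +0.447214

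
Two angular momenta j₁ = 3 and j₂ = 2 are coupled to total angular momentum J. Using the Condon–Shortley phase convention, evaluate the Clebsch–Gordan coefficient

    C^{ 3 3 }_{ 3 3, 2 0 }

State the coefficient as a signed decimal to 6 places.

+0.645497

√[7·2!4!2!/9! · 6!0!2!2!6!0!] = √(3840)
  +(−1)^0/∏(0,2,0,2,4,0)! = 1/96  (running 1/96)
⟨..|..⟩ = √(3840)·(1/96) = +0.645497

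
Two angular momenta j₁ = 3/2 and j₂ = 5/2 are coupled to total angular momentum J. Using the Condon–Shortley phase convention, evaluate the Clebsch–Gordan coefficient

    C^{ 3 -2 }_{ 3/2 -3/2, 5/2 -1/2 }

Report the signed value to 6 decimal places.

−√(1/2) ≈ -0.707107

triangle: 1!×2!×4!/8! = 48/40320
(j±m)!: 0!×3!×2!×3!×1!×5! = 8640
prefactor² = (2J+1)×Δ×N² = 72
  k=1: −1/(1!×0!×2!×1!×0!×3!) = -1/12
Σ = -1/12  ⇒  CG² = 72×(-1/12)² = 1/2
CG = −√(1/2) = -0.707107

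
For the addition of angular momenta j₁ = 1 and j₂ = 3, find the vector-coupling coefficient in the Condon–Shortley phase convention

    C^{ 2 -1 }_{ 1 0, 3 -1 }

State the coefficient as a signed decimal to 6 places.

−√(8/21) = -0.617213

j₁+j₂−J=2  J+j₁−j₂=0  J−j₁+j₂=4  j₁+j₂+J+1=7
(j₁±m₁, j₂±m₂, J±M) = (1,1,2,4,1,3)
P² = 96/7
sum k=1..1:
  [1] −1/6 = -1/6
S = -1/6
C² = P²·S² = 8/21 ; C = -0.617213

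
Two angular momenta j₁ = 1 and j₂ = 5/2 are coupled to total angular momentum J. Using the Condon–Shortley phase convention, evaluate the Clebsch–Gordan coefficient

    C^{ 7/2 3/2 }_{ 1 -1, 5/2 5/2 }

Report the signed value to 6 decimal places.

+0.218218

√[8·0!2!5!/8! · 0!2!5!0!5!2!] = √(19200/7)
  +(−1)^0/∏(0,0,2,5,0,0)! = 1/240  (running 1/240)
⟨..|..⟩ = √(19200/7)·(1/240) = +0.218218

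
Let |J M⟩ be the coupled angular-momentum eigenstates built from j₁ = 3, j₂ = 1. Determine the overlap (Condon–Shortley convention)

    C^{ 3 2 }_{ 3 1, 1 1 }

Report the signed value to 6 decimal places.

j₁+j₂−J=1  J+j₁−j₂=5  J−j₁+j₂=1  j₁+j₂+J+1=8
(j₁±m₁, j₂±m₂, J±M) = (4,2,2,0,5,1)
P² = 240
sum k=1..1:
  [1] −1/24 = -1/24
S = -1/24
C² = P²·S² = 5/12 ; C = -0.645497

−√(5/12) ≈ -0.645497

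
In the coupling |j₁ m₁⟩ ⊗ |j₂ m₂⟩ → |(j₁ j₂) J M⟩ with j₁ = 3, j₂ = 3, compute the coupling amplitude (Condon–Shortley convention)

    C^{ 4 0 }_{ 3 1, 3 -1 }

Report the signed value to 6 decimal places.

+√(1/154) = +0.080582

j₁+j₂−J=2  J+j₁−j₂=4  J−j₁+j₂=4  j₁+j₂+J+1=11
(j₁±m₁, j₂±m₂, J±M) = (4,2,2,4,4,4)
P² = 663552/1925
sum k=0..2:
  [0] +1/32 = 1/32
  [1] −1/36 = -1/36
  [2] +1/1152 = 1/1152
S = 5/1152
C² = P²·S² = 1/154 ; C = +0.080582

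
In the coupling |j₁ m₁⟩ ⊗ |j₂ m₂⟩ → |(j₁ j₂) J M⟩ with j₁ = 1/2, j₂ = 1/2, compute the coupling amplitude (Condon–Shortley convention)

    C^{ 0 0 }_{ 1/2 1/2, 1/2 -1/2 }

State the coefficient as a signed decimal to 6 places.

j₁+j₂−J=1  J+j₁−j₂=0  J−j₁+j₂=0  j₁+j₂+J+1=2
(j₁±m₁, j₂±m₂, J±M) = (1,0,0,1,0,0)
P² = 1/2
sum k=0..0:
  [0] +1/1 = 1
S = 1
C² = P²·S² = 1/2 ; C = +0.707107

+√(1/2) ≈ +0.707107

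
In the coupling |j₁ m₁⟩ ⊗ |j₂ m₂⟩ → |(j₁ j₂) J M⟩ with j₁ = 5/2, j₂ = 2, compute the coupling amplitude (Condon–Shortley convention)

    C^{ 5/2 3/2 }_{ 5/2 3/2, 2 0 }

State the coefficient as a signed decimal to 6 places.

j₁+j₂−J=2  J+j₁−j₂=3  J−j₁+j₂=2  j₁+j₂+J+1=8
(j₁±m₁, j₂±m₂, J±M) = (4,1,2,2,4,1)
P² = 288/35
sum k=0..1:
  [0] +1/8 = 1/8
  [1] −1/6 = -1/6
S = -1/24
C² = P²·S² = 1/70 ; C = -0.119523

-0.119523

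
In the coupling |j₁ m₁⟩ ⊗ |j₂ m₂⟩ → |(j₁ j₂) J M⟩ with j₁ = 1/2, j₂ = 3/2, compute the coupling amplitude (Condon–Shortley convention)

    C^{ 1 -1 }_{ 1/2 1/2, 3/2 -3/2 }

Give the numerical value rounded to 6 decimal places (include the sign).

√[3·1!0!2!/4! · 1!0!0!3!0!2!] = √(3)
  +(−1)^0/∏(0,1,0,0,0,2)! = 1/2  (running 1/2)
⟨..|..⟩ = √(3)·(1/2) = +0.866025

+0.866025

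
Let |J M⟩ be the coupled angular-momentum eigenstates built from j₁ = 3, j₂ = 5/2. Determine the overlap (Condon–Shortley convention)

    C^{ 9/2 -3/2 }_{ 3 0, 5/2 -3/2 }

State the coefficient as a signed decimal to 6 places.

j₁+j₂−J=1  J+j₁−j₂=5  J−j₁+j₂=4  j₁+j₂+J+1=11
(j₁±m₁, j₂±m₂, J±M) = (3,3,1,4,3,6)
P² = 207360/77
sum k=0..1:
  [0] +1/72 = 1/72
  [1] −1/288 = -1/288
S = 1/96
C² = P²·S² = 45/154 ; C = +0.540562

+0.540562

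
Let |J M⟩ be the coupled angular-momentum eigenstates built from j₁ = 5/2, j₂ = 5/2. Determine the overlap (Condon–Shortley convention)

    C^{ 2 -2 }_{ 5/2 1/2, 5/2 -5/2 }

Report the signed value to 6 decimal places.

triangle: 3!*2!*2!/8! = 24/40320
(j±m)!: 3!*2!*0!*5!*0!*4! = 34560
prefactor² = (2J+1)*Δ*N² = 720/7
  k=0: +1/(0!*3!*2!*0!*0!*2!) = 1/24
Σ = 1/24  ⇒  CG² = 720/7*1/24² = 5/28
CG = +√(5/28) = +0.422577

+√(5/28) = +0.422577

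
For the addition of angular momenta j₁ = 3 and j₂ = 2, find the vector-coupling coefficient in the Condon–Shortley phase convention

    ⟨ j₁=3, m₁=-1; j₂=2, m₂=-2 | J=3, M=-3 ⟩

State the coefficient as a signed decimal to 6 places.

+0.408248

j₁+j₂−J=2  J+j₁−j₂=4  J−j₁+j₂=2  j₁+j₂+J+1=9
(j₁±m₁, j₂±m₂, J±M) = (2,4,0,4,0,6)
P² = 1536
sum k=0..0:
  [0] +1/96 = 1/96
S = 1/96
C² = P²·S² = 1/6 ; C = +0.408248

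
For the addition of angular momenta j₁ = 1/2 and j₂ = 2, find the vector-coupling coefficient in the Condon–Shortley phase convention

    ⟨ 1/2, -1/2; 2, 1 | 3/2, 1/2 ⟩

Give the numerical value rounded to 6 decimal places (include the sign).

-0.774597  (= −√(3/5))

triangle: 1!×0!×3!/5! = 6/120
(j±m)!: 0!×1!×3!×1!×2!×1! = 12
prefactor² = (2J+1)×Δ×N² = 12/5
  k=1: −1/(1!×0!×0!×2!×0!×1!) = -1/2
Σ = -1/2  ⇒  CG² = 12/5×(-1/2)² = 3/5
CG = −√(3/5) = -0.774597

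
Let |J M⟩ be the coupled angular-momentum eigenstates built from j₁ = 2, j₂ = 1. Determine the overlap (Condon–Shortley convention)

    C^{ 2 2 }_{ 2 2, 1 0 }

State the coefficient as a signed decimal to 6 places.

j₁+j₂−J=1  J+j₁−j₂=3  J−j₁+j₂=1  j₁+j₂+J+1=6
(j₁±m₁, j₂±m₂, J±M) = (4,0,1,1,4,0)
P² = 24
sum k=0..0:
  [0] +1/6 = 1/6
S = 1/6
C² = P²·S² = 2/3 ; C = +0.816497

+√(2/3) = +0.816497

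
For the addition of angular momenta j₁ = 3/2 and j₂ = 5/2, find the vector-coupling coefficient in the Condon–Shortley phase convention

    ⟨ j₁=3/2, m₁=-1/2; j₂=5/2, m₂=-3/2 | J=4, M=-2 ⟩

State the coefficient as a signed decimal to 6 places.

j₁+j₂−J=0  J+j₁−j₂=3  J−j₁+j₂=5  j₁+j₂+J+1=9
(j₁±m₁, j₂±m₂, J±M) = (1,2,1,4,2,6)
P² = 8640/7
sum k=0..0:
  [0] +1/48 = 1/48
S = 1/48
C² = P²·S² = 15/28 ; C = +0.731925

+0.731925  (= +√(15/28))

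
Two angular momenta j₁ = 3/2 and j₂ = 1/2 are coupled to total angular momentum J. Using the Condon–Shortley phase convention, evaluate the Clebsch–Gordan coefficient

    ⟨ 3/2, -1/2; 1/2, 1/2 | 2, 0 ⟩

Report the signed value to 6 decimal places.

√[5·0!3!1!/5! · 1!2!1!0!2!2!] = √(2)
  +(−1)^0/∏(0,0,2,1,1,0)! = 1/2  (running 1/2)
⟨..|..⟩ = √(2)·(1/2) = +0.707107

+√(1/2) = +0.707107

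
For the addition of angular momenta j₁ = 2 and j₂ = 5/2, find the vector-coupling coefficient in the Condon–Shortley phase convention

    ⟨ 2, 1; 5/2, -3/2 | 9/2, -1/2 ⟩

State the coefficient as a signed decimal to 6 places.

√[10·0!4!5!/10! · 3!1!1!4!4!5!] = √(23040/7)
  +(−1)^0/∏(0,0,1,1,3,4)! = 1/144  (running 1/144)
⟨..|..⟩ = √(23040/7)·(1/144) = +0.398410

+0.398410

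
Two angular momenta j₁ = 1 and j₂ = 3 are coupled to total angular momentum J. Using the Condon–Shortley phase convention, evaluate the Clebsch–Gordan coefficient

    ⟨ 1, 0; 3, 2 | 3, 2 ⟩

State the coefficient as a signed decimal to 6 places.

-0.577350  (= −√(1/3))

√[7·1!1!5!/8! · 1!1!5!1!5!1!] = √(300)
  +(−1)^0/∏(0,1,1,5,0,0)! = 1/120  (running 1/120)
  +(−1)^1/∏(1,0,0,4,1,1)! = -1/24  (running -1/30)
⟨..|..⟩ = √(300)·(-1/30) = -0.577350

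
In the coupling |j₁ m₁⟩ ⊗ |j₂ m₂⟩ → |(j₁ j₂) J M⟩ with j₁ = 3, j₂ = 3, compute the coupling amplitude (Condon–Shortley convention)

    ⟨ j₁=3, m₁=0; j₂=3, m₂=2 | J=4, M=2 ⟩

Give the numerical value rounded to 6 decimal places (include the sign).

√[9·2!4!4!/11! · 3!3!5!1!6!2!] = √(124416/77)
  +(−1)^1/∏(1,1,2,4,2,0)! = -1/96  (running -1/96)
  +(−1)^2/∏(2,0,1,3,3,1)! = 1/72  (running 1/288)
⟨..|..⟩ = √(124416/77)·(1/288) = +0.139573

+√(3/154) = +0.139573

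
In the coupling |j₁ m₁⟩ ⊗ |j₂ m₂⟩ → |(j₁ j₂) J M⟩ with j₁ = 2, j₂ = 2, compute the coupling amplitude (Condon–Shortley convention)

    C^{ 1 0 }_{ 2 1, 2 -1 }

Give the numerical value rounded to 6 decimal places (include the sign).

−√(1/10) ≈ -0.316228

√[3·3!1!1!/6! · 3!1!1!3!1!1!] = √(9/10)
  +(−1)^0/∏(0,3,1,1,0,0)! = 1/6  (running 1/6)
  +(−1)^1/∏(1,2,0,0,1,1)! = -1/2  (running -1/3)
⟨..|..⟩ = √(9/10)·(-1/3) = -0.316228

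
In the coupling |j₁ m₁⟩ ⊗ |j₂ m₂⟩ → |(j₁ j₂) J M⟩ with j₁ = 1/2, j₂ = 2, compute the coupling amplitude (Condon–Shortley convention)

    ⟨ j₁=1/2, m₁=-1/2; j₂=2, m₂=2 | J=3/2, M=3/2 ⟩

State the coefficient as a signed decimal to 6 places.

−√(4/5) ≈ -0.894427

j₁+j₂−J=1  J+j₁−j₂=0  J−j₁+j₂=3  j₁+j₂+J+1=5
(j₁±m₁, j₂±m₂, J±M) = (0,1,4,0,3,0)
P² = 144/5
sum k=1..1:
  [1] −1/6 = -1/6
S = -1/6
C² = P²·S² = 4/5 ; C = -0.894427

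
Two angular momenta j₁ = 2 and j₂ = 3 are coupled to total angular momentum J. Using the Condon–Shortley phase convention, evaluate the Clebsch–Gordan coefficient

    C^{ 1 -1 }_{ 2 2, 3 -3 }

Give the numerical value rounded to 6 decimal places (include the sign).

√[3·4!0!2!/7! · 4!0!0!6!0!2!] = √(6912/7)
  +(−1)^0/∏(0,4,0,0,0,2)! = 1/48  (running 1/48)
⟨..|..⟩ = √(6912/7)·(1/48) = +0.654654

+√(3/7) ≈ +0.654654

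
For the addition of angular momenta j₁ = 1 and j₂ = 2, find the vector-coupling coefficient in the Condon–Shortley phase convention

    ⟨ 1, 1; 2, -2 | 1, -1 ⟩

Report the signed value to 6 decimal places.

+√(3/5) ≈ +0.774597

√[3·2!0!2!/5! · 2!0!0!4!0!2!] = √(48/5)
  +(−1)^0/∏(0,2,0,0,0,2)! = 1/4  (running 1/4)
⟨..|..⟩ = √(48/5)·(1/4) = +0.774597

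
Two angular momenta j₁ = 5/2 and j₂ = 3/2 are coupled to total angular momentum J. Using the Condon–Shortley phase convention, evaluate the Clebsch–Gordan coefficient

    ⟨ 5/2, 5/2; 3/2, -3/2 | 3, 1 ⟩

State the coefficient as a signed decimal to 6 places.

j₁+j₂−J=1  J+j₁−j₂=4  J−j₁+j₂=2  j₁+j₂+J+1=8
(j₁±m₁, j₂±m₂, J±M) = (5,0,0,3,4,2)
P² = 288
sum k=0..0:
  [0] +1/48 = 1/48
S = 1/48
C² = P²·S² = 1/8 ; C = +0.353553

+√(1/8) ≈ +0.353553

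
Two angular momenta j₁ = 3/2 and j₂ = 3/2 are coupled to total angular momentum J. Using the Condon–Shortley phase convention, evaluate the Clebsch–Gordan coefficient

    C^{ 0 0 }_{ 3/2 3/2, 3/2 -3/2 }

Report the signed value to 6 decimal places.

+√(1/4) ≈ +0.500000

j₁+j₂−J=3  J+j₁−j₂=0  J−j₁+j₂=0  j₁+j₂+J+1=4
(j₁±m₁, j₂±m₂, J±M) = (3,0,0,3,0,0)
P² = 9
sum k=0..0:
  [0] +1/6 = 1/6
S = 1/6
C² = P²·S² = 1/4 ; C = +0.500000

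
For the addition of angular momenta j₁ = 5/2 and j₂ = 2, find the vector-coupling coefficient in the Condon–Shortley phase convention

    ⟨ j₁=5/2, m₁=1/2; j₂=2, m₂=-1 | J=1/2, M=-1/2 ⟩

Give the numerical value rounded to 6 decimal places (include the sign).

-0.365148

triangle: 4!·1!·0!/6! = 24/720
(j±m)!: 3!·2!·1!·3!·0!·1! = 72
prefactor² = (2J+1)·Δ·N² = 24/5
  k=1: −1/(1!·3!·1!·0!·0!·0!) = -1/6
Σ = -1/6  ⇒  CG² = 24/5·(-1/6)² = 2/15
CG = −√(2/15) = -0.365148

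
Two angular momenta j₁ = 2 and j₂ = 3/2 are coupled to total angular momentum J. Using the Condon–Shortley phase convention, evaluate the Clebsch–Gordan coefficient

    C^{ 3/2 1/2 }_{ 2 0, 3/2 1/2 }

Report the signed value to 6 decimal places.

-0.447214

√[4·2!2!1!/6! · 2!2!2!1!2!1!] = √(16/45)
  +(−1)^1/∏(1,1,1,1,1,0)! = -1  (running -1)
  +(−1)^2/∏(2,0,0,0,2,1)! = 1/4  (running -3/4)
⟨..|..⟩ = √(16/45)·(-3/4) = -0.447214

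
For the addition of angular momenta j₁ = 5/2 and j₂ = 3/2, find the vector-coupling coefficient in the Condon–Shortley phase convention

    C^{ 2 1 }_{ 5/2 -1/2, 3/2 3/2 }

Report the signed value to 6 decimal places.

triangle: 2!·3!·1!/7! = 12/5040
(j±m)!: 2!·3!·3!·0!·3!·1! = 432
prefactor² = (2J+1)·Δ·N² = 36/7
  k=2: +1/(2!·0!·1!·1!·2!·0!) = 1/4
Σ = 1/4  ⇒  CG² = 36/7·1/4² = 9/28
CG = +√(9/28) = +0.566947

+√(9/28) ≈ +0.566947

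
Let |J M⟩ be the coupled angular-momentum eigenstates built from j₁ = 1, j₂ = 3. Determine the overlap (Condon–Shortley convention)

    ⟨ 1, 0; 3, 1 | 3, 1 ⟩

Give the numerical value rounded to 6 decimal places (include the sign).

-0.288675

triangle: 1!×1!×5!/8! = 120/40320
(j±m)!: 1!×1!×4!×2!×4!×2! = 2304
prefactor² = (2J+1)×Δ×N² = 48
  k=0: +1/(0!×1!×1!×4!×0!×1!) = 1/24
  k=1: −1/(1!×0!×0!×3!×1!×2!) = -1/12
Σ = -1/24  ⇒  CG² = 48×(-1/24)² = 1/12
CG = −√(1/12) = -0.288675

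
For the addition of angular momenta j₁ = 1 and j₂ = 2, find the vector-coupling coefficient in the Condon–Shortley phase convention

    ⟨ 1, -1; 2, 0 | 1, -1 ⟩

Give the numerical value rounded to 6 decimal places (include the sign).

+√(1/10) ≈ +0.316228

√[3·2!0!2!/5! · 0!2!2!2!0!2!] = √(8/5)
  +(−1)^2/∏(2,0,0,0,0,2)! = 1/4  (running 1/4)
⟨..|..⟩ = √(8/5)·(1/4) = +0.316228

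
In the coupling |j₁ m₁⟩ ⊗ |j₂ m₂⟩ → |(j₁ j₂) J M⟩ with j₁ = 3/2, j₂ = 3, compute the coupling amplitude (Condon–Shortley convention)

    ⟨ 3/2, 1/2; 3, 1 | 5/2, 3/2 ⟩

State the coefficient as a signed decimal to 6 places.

−√(7/20) ≈ -0.591608

j₁+j₂−J=2  J+j₁−j₂=1  J−j₁+j₂=4  j₁+j₂+J+1=8
(j₁±m₁, j₂±m₂, J±M) = (2,1,4,2,4,1)
P² = 576/35
sum k=0..1:
  [0] +1/48 = 1/48
  [1] −1/6 = -1/6
S = -7/48
C² = P²·S² = 7/20 ; C = -0.591608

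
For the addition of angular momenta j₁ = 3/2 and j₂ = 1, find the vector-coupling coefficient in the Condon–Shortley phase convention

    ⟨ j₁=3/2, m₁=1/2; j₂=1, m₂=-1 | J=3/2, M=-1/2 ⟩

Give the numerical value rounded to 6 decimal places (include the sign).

+√(8/15) = +0.730297

√[4·1!2!1!/5! · 2!1!0!2!1!2!] = √(8/15)
  +(−1)^0/∏(0,1,1,0,1,1)! = 1  (running 1)
⟨..|..⟩ = √(8/15)·(1) = +0.730297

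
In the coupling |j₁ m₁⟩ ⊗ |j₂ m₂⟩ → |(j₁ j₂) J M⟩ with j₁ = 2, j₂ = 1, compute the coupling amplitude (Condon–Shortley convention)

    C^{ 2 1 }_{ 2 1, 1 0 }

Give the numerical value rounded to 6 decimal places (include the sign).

+√(1/6) = +0.408248

j₁+j₂−J=1  J+j₁−j₂=3  J−j₁+j₂=1  j₁+j₂+J+1=6
(j₁±m₁, j₂±m₂, J±M) = (3,1,1,1,3,1)
P² = 3/2
sum k=0..1:
  [0] +1/2 = 1/2
  [1] −1/6 = -1/6
S = 1/3
C² = P²·S² = 1/6 ; C = +0.408248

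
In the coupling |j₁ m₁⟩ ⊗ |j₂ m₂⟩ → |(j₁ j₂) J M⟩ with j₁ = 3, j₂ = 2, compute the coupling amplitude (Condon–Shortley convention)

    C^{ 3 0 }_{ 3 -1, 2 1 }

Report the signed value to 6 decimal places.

+0.182574

triangle: 2!·4!·2!/9! = 96/362880
(j±m)!: 2!·4!·3!·1!·3!·3! = 10368
prefactor² = (2J+1)·Δ·N² = 96/5
  k=1: −1/(1!·1!·3!·2!·1!·0!) = -1/12
  k=2: +1/(2!·0!·2!·1!·2!·1!) = 1/8
Σ = 1/24  ⇒  CG² = 96/5·1/24² = 1/30
CG = +√(1/30) = +0.182574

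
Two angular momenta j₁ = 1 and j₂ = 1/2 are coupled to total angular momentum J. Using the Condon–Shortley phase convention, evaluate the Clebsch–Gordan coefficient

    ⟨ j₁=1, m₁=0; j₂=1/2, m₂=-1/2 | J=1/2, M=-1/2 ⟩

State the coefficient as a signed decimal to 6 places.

+√(1/3) ≈ +0.577350

triangle: 1!*1!*0!/3! = 1/6
(j±m)!: 1!*1!*0!*1!*0!*1! = 1
prefactor² = (2J+1)*Δ*N² = 1/3
  k=0: +1/(0!*1!*1!*0!*0!*0!) = 1
Σ = 1  ⇒  CG² = 1/3*1² = 1/3
CG = +√(1/3) = +0.577350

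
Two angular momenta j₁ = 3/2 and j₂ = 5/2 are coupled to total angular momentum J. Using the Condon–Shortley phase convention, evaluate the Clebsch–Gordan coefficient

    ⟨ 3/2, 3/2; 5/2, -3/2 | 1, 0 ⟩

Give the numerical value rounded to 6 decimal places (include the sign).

+√(1/5) = +0.447214

j₁+j₂−J=3  J+j₁−j₂=0  J−j₁+j₂=2  j₁+j₂+J+1=6
(j₁±m₁, j₂±m₂, J±M) = (3,0,1,4,1,1)
P² = 36/5
sum k=0..0:
  [0] +1/6 = 1/6
S = 1/6
C² = P²·S² = 1/5 ; C = +0.447214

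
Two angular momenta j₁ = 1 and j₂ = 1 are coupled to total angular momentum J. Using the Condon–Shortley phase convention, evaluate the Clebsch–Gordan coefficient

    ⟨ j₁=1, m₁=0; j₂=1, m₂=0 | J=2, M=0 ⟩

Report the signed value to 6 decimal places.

√[5·0!2!2!/5! · 1!1!1!1!2!2!] = √(2/3)
  +(−1)^0/∏(0,0,1,1,1,1)! = 1  (running 1)
⟨..|..⟩ = √(2/3)·(1) = +0.816497

+0.816497  (= +√(2/3))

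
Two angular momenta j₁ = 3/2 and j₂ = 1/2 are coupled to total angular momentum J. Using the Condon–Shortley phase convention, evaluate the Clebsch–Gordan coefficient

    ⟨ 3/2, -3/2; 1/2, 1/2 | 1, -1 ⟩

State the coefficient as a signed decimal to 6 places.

−√(3/4) = -0.866025

triangle: 1!*2!*0!/4! = 2/24
(j±m)!: 0!*3!*1!*0!*0!*2! = 12
prefactor² = (2J+1)*Δ*N² = 3
  k=1: −1/(1!*0!*2!*0!*0!*0!) = -1/2
Σ = -1/2  ⇒  CG² = 3*(-1/2)² = 3/4
CG = −√(3/4) = -0.866025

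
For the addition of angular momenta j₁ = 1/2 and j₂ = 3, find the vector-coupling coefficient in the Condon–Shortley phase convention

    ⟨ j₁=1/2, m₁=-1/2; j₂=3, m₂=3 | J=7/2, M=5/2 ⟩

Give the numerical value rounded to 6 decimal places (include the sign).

+√(1/7) ≈ +0.377964

j₁+j₂−J=0  J+j₁−j₂=1  J−j₁+j₂=6  j₁+j₂+J+1=8
(j₁±m₁, j₂±m₂, J±M) = (0,1,6,0,6,1)
P² = 518400/7
sum k=0..0:
  [0] +1/720 = 1/720
S = 1/720
C² = P²·S² = 1/7 ; C = +0.377964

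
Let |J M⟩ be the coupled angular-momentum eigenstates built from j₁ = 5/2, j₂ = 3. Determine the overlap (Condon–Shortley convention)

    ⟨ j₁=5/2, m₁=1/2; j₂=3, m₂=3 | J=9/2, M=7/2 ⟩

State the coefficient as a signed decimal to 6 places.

√[10·1!4!5!/11! · 3!2!6!0!8!1!] = √(2764800/11)
  +(−1)^1/∏(1,0,1,5,3,0)! = -1/720  (running -1/720)
⟨..|..⟩ = √(2764800/11)·(-1/720) = -0.696311

−√(16/33) ≈ -0.696311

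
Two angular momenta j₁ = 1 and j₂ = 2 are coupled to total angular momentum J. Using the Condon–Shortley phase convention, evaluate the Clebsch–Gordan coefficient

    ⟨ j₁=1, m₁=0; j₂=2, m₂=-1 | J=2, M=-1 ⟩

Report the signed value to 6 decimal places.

j₁+j₂−J=1  J+j₁−j₂=1  J−j₁+j₂=3  j₁+j₂+J+1=6
(j₁±m₁, j₂±m₂, J±M) = (1,1,1,3,1,3)
P² = 3/2
sum k=0..1:
  [0] +1/2 = 1/2
  [1] −1/6 = -1/6
S = 1/3
C² = P²·S² = 1/6 ; C = +0.408248

+√(1/6) ≈ +0.408248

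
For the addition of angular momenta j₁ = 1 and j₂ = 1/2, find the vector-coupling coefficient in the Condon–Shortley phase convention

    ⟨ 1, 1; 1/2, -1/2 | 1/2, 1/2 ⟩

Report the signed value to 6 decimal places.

triangle: 1!×1!×0!/3! = 1/6
(j±m)!: 2!×0!×0!×1!×1!×0! = 2
prefactor² = (2J+1)×Δ×N² = 2/3
  k=0: +1/(0!×1!×0!×0!×1!×0!) = 1
Σ = 1  ⇒  CG² = 2/3×1² = 2/3
CG = +√(2/3) = +0.816497

+√(2/3) = +0.816497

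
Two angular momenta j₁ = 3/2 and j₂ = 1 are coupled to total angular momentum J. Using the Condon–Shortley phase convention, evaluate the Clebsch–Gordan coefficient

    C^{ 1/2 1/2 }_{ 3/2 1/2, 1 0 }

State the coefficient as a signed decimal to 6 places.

√[2·2!1!0!/4! · 2!1!1!1!1!0!] = √(1/3)
  +(−1)^1/∏(1,1,0,0,1,0)! = -1  (running -1)
⟨..|..⟩ = √(1/3)·(-1) = -0.577350

−√(1/3) ≈ -0.577350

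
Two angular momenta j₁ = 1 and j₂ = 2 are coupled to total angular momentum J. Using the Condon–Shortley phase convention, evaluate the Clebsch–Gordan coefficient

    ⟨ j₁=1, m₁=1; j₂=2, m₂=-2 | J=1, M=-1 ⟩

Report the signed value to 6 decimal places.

√[3·2!0!2!/5! · 2!0!0!4!0!2!] = √(48/5)
  +(−1)^0/∏(0,2,0,0,0,2)! = 1/4  (running 1/4)
⟨..|..⟩ = √(48/5)·(1/4) = +0.774597

+√(3/5) ≈ +0.774597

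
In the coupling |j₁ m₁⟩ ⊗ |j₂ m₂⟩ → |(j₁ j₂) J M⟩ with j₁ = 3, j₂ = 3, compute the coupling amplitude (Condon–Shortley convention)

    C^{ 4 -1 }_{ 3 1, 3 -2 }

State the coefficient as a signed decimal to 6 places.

+√(16/77) = +0.455842

triangle: 2!×4!×4!/11! = 1152/39916800
(j±m)!: 4!×2!×1!×5!×3!×5! = 4147200
prefactor² = (2J+1)×Δ×N² = 82944/77
  k=0: +1/(0!×2!×2!×1!×2!×3!) = 1/48
  k=1: −1/(1!×1!×1!×0!×3!×4!) = -1/144
Σ = 1/72  ⇒  CG² = 82944/77×1/72² = 16/77
CG = +√(16/77) = +0.455842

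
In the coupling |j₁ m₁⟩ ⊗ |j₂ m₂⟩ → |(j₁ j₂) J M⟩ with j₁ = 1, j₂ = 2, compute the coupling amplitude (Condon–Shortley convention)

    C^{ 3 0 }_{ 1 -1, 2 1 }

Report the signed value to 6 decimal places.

+0.447214

j₁+j₂−J=0  J+j₁−j₂=2  J−j₁+j₂=4  j₁+j₂+J+1=7
(j₁±m₁, j₂±m₂, J±M) = (0,2,3,1,3,3)
P² = 144/5
sum k=0..0:
  [0] +1/12 = 1/12
S = 1/12
C² = P²·S² = 1/5 ; C = +0.447214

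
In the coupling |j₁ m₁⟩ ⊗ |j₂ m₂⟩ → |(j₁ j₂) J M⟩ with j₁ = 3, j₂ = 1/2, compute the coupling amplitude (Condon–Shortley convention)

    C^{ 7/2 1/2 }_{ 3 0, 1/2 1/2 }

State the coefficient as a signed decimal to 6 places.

+√(4/7) ≈ +0.755929

√[8·0!6!1!/8! · 3!3!1!0!4!3!] = √(5184/7)
  +(−1)^0/∏(0,0,3,1,3,0)! = 1/36  (running 1/36)
⟨..|..⟩ = √(5184/7)·(1/36) = +0.755929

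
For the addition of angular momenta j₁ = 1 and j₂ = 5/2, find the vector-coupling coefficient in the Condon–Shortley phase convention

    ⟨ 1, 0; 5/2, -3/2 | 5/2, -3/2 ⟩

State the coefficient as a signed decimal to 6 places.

j₁+j₂−J=1  J+j₁−j₂=1  J−j₁+j₂=4  j₁+j₂+J+1=7
(j₁±m₁, j₂±m₂, J±M) = (1,1,1,4,1,4)
P² = 576/35
sum k=0..1:
  [0] +1/6 = 1/6
  [1] −1/24 = -1/24
S = 1/8
C² = P²·S² = 9/35 ; C = +0.507093

+√(9/35) = +0.507093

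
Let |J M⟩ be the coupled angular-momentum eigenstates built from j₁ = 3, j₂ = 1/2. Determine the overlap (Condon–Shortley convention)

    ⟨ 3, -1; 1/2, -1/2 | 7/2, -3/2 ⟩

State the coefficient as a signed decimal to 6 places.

+0.845154  (= +√(5/7))

triangle: 0!·6!·1!/8! = 720/40320
(j±m)!: 2!·4!·0!·1!·2!·5! = 11520
prefactor² = (2J+1)·Δ·N² = 11520/7
  k=0: +1/(0!·0!·4!·0!·2!·1!) = 1/48
Σ = 1/48  ⇒  CG² = 11520/7·1/48² = 5/7
CG = +√(5/7) = +0.845154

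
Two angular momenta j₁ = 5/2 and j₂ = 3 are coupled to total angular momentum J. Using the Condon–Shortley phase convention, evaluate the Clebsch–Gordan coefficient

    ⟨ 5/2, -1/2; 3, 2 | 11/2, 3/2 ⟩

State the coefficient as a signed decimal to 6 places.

j₁+j₂−J=0  J+j₁−j₂=5  J−j₁+j₂=6  j₁+j₂+J+1=12
(j₁±m₁, j₂±m₂, J±M) = (2,3,5,1,7,4)
P² = 4147200/11
sum k=0..0:
  [0] +1/1440 = 1/1440
S = 1/1440
C² = P²·S² = 2/11 ; C = +0.426401

+0.426401  (= +√(2/11))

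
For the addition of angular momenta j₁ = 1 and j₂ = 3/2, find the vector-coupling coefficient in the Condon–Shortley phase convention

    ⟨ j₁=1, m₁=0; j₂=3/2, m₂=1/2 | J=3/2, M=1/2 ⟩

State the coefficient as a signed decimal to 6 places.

-0.258199

j₁+j₂−J=1  J+j₁−j₂=1  J−j₁+j₂=2  j₁+j₂+J+1=5
(j₁±m₁, j₂±m₂, J±M) = (1,1,2,1,2,1)
P² = 4/15
sum k=0..1:
  [0] +1/2 = 1/2
  [1] −1/1 = -1
S = -1/2
C² = P²·S² = 1/15 ; C = -0.258199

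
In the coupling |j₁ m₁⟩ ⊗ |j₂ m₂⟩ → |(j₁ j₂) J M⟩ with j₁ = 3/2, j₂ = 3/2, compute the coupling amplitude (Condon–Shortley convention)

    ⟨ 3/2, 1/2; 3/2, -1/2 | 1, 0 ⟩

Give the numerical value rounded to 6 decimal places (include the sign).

−√(1/20) ≈ -0.223607

j₁+j₂−J=2  J+j₁−j₂=1  J−j₁+j₂=1  j₁+j₂+J+1=5
(j₁±m₁, j₂±m₂, J±M) = (2,1,1,2,1,1)
P² = 1/5
sum k=0..1:
  [0] +1/2 = 1/2
  [1] −1/1 = -1
S = -1/2
C² = P²·S² = 1/20 ; C = -0.223607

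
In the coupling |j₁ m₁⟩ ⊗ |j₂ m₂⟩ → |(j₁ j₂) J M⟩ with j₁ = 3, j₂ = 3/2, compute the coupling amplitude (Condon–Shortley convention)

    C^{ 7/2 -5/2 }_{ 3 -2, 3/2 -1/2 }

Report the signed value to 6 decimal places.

−√(1/7) ≈ -0.377964

√[8·1!5!2!/9! · 1!5!1!2!1!6!] = √(6400/7)
  +(−1)^0/∏(0,1,5,1,0,1)! = 1/120  (running 1/120)
  +(−1)^1/∏(1,0,4,0,1,2)! = -1/48  (running -1/80)
⟨..|..⟩ = √(6400/7)·(-1/80) = -0.377964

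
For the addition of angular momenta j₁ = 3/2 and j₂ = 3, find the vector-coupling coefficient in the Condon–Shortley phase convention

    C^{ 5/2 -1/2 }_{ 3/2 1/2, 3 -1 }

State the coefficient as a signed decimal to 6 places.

√[6·2!1!4!/8! · 2!1!2!4!2!3!] = √(288/35)
  +(−1)^0/∏(0,2,1,2,0,2)! = 1/8  (running 1/8)
  +(−1)^1/∏(1,1,0,1,1,3)! = -1/6  (running -1/24)
⟨..|..⟩ = √(288/35)·(-1/24) = -0.119523

-0.119523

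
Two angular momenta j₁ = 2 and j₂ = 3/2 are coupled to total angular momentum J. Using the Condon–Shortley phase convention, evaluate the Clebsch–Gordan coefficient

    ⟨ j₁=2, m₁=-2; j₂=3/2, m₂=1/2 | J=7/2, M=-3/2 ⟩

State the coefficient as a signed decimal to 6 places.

+√(1/7) ≈ +0.377964

j₁+j₂−J=0  J+j₁−j₂=4  J−j₁+j₂=3  j₁+j₂+J+1=8
(j₁±m₁, j₂±m₂, J±M) = (0,4,2,1,2,5)
P² = 2304/7
sum k=0..0:
  [0] +1/48 = 1/48
S = 1/48
C² = P²·S² = 1/7 ; C = +0.377964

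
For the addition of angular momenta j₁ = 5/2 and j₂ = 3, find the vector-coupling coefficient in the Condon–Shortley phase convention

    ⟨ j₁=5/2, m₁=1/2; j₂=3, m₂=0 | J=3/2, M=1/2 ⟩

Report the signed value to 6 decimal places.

+√(4/35) = +0.338062

j₁+j₂−J=4  J+j₁−j₂=1  J−j₁+j₂=2  j₁+j₂+J+1=8
(j₁±m₁, j₂±m₂, J±M) = (3,2,3,3,2,1)
P² = 144/35
sum k=1..2:
  [1] −1/12 = -1/12
  [2] +1/4 = 1/4
S = 1/6
C² = P²·S² = 4/35 ; C = +0.338062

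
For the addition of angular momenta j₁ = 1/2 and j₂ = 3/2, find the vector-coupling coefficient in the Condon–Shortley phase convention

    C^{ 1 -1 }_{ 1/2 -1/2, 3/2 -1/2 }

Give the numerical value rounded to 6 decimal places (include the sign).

j₁+j₂−J=1  J+j₁−j₂=0  J−j₁+j₂=2  j₁+j₂+J+1=4
(j₁±m₁, j₂±m₂, J±M) = (0,1,1,2,0,2)
P² = 1
sum k=1..1:
  [1] −1/2 = -1/2
S = -1/2
C² = P²·S² = 1/4 ; C = -0.500000

−√(1/4) ≈ -0.500000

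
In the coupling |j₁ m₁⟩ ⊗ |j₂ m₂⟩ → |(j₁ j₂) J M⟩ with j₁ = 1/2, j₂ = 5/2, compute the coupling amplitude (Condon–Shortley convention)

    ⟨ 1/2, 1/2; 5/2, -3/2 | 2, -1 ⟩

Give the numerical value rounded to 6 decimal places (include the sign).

√[5·1!0!4!/6! · 1!0!1!4!1!3!] = √(24)
  +(−1)^0/∏(0,1,0,1,0,3)! = 1/6  (running 1/6)
⟨..|..⟩ = √(24)·(1/6) = +0.816497

+√(2/3) = +0.816497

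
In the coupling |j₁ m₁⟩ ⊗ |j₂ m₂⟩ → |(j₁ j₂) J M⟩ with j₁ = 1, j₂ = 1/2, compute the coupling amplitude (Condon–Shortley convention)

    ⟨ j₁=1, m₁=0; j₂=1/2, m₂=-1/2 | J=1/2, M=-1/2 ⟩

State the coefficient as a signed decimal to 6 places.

√[2·1!1!0!/3! · 1!1!0!1!0!1!] = √(1/3)
  +(−1)^0/∏(0,1,1,0,0,0)! = 1  (running 1)
⟨..|..⟩ = √(1/3)·(1) = +0.577350

+0.577350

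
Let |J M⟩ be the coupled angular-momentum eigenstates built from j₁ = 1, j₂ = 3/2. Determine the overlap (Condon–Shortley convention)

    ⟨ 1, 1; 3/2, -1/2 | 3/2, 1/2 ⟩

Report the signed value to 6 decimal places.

+√(8/15) = +0.730297

√[4·1!1!2!/5! · 2!0!1!2!2!1!] = √(8/15)
  +(−1)^0/∏(0,1,0,1,1,1)! = 1  (running 1)
⟨..|..⟩ = √(8/15)·(1) = +0.730297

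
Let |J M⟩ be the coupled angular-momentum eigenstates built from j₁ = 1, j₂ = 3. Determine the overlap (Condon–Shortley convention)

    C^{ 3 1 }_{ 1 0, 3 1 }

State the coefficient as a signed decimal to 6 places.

triangle: 1!·1!·5!/8! = 120/40320
(j±m)!: 1!·1!·4!·2!·4!·2! = 2304
prefactor² = (2J+1)·Δ·N² = 48
  k=0: +1/(0!·1!·1!·4!·0!·1!) = 1/24
  k=1: −1/(1!·0!·0!·3!·1!·2!) = -1/12
Σ = -1/24  ⇒  CG² = 48·(-1/24)² = 1/12
CG = −√(1/12) = -0.288675

-0.288675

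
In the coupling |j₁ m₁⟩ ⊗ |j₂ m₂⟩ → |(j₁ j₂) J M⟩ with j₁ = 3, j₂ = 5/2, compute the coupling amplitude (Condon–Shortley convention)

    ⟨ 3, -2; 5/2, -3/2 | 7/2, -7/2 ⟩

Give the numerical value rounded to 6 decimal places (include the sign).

triangle: 2!*4!*3!/10! = 288/3628800
(j±m)!: 1!*5!*1!*4!*0!*7! = 14515200
prefactor² = (2J+1)*Δ*N² = 9216
  k=1: −1/(1!*1!*4!*0!*0!*3!) = -1/144
Σ = -1/144  ⇒  CG² = 9216*(-1/144)² = 4/9
CG = −√(4/9) = -0.666667

−√(4/9) = -0.666667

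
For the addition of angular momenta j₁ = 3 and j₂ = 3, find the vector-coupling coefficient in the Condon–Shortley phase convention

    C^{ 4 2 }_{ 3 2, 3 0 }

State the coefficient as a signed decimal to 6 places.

+√(3/154) = +0.139573

√[9·2!4!4!/11! · 5!1!3!3!6!2!] = √(124416/77)
  +(−1)^0/∏(0,2,1,3,3,1)! = 1/72  (running 1/72)
  +(−1)^1/∏(1,1,0,2,4,2)! = -1/96  (running 1/288)
⟨..|..⟩ = √(124416/77)·(1/288) = +0.139573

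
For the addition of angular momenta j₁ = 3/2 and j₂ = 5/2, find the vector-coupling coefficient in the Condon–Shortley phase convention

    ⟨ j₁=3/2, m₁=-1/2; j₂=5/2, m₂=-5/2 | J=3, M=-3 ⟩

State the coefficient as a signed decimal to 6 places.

+√(5/8) = +0.790569

√[7·1!2!4!/8! · 1!2!0!5!0!6!] = √(1440)
  +(−1)^0/∏(0,1,2,0,0,4)! = 1/48  (running 1/48)
⟨..|..⟩ = √(1440)·(1/48) = +0.790569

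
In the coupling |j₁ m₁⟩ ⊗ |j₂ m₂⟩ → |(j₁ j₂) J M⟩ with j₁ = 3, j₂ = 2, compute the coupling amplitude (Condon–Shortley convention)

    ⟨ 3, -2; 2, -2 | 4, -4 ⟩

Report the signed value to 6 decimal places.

√[9·1!5!3!/10! · 1!5!0!4!0!8!] = √(207360)
  +(−1)^0/∏(0,1,5,0,0,3)! = 1/720  (running 1/720)
⟨..|..⟩ = √(207360)·(1/720) = +0.632456

+√(2/5) = +0.632456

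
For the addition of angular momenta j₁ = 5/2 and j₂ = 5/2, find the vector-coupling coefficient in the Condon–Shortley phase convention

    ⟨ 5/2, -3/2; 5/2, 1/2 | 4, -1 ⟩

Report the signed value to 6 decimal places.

triangle: 1!*4!*4!/10! = 576/3628800
(j±m)!: 1!*4!*3!*2!*3!*5! = 207360
prefactor² = (2J+1)*Δ*N² = 10368/35
  k=0: +1/(0!*1!*4!*3!*0!*1!) = 1/144
  k=1: −1/(1!*0!*3!*2!*1!*2!) = -1/24
Σ = -5/144  ⇒  CG² = 10368/35*(-5/144)² = 5/14
CG = −√(5/14) = -0.597614

-0.597614  (= −√(5/14))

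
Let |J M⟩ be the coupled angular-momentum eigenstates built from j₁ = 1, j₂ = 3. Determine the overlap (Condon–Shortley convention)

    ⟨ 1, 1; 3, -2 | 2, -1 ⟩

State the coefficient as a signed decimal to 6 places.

triangle: 2!*0!*4!/7! = 48/5040
(j±m)!: 2!*0!*1!*5!*1!*3! = 1440
prefactor² = (2J+1)*Δ*N² = 480/7
  k=0: +1/(0!*2!*0!*1!*0!*3!) = 1/12
Σ = 1/12  ⇒  CG² = 480/7*1/12² = 10/21
CG = +√(10/21) = +0.690066

+√(10/21) ≈ +0.690066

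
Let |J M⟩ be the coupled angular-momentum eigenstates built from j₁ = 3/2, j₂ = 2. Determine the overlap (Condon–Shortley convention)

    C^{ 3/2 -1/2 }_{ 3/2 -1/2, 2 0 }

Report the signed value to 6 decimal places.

√[4·2!1!2!/6! · 1!2!2!2!1!2!] = √(16/45)
  +(−1)^1/∏(1,1,1,1,0,1)! = -1  (running -1)
  +(−1)^2/∏(2,0,0,0,1,2)! = 1/4  (running -3/4)
⟨..|..⟩ = √(16/45)·(-3/4) = -0.447214

−√(1/5) ≈ -0.447214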